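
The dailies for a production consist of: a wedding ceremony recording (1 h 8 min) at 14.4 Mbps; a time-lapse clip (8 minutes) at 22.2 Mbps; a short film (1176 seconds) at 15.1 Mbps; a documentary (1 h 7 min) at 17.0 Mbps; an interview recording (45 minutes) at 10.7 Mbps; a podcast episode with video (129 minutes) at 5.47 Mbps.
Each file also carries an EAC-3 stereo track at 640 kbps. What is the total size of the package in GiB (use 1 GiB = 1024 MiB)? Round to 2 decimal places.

27.90 GiB

Audio: 640 kbps = 0.640 Mbps.
wedding ceremony recording: 15.040 Mbps × 4080 s = 61363.2 Mb
time-lapse clip: 22.840 Mbps × 480 s = 10963.2 Mb
short film: 15.740 Mbps × 1176 s = 18510.2 Mb
documentary: 17.640 Mbps × 4020 s = 70912.8 Mb
interview recording: 11.340 Mbps × 2700 s = 30618.0 Mb
podcast episode with video: 6.110 Mbps × 7740 s = 47291.4 Mb
Total: 239658.8 Mb = 29957.4 MB.
= 27.90 GiB.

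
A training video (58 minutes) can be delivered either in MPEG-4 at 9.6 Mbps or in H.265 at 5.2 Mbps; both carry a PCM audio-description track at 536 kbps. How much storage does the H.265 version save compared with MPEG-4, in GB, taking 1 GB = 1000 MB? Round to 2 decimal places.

1.91 GB

58 min = 3480 s
Audio: 536 kbps = 0.536 Mbps.
MPEG-4: 10.136 Mbps × 3480 s = 35273.3 Mb = 4.409 GB.
H.265: 5.736 Mbps × 3480 s = 19961.3 Mb = 2.495 GB.
Saving: 4.409 − 2.495 = 1.914 GB.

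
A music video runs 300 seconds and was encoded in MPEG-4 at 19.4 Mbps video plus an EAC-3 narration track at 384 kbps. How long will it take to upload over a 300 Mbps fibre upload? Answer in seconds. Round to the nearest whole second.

Audio: 384 kbps = 0.384 Mbps.
Total bitrate: 19.784 Mbps.
File: 19.784 Mbps × 300 s = 5935.2 Mb.
At 300 Mbps: 5935.2 / 300 = 19.8 s ≈ 19.8 seconds.

20 seconds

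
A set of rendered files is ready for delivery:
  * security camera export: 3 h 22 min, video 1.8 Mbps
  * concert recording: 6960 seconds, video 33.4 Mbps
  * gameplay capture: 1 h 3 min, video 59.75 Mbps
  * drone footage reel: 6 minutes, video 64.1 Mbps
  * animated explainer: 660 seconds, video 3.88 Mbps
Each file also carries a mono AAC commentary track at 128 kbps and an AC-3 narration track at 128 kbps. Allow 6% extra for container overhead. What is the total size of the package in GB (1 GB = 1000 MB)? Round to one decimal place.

Audio total: 128 + 128 = 256 kbps = 0.256 Mbps.
security camera export: 2.056 Mbps × 12120 s × 1.06 = 26413.8 Mb
concert recording: 33.656 Mbps × 6960 s × 1.06 = 248300.5 Mb
gameplay capture: 60.006 Mbps × 3780 s × 1.06 = 240432.0 Mb
drone footage reel: 64.356 Mbps × 360 s × 1.06 = 24558.2 Mb
animated explainer: 4.136 Mbps × 660 s × 1.06 = 2893.5 Mb
Total: 542598.2 Mb = 67824.8 MB.
= 67.82 GB.

67.8 GB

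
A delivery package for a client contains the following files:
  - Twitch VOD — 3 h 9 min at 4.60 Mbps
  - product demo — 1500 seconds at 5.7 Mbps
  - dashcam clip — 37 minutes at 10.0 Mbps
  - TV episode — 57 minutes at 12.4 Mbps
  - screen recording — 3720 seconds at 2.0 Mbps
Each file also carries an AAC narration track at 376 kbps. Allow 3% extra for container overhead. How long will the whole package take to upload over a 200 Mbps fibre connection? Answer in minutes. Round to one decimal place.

Audio: 376 kbps = 0.376 Mbps.
Twitch VOD: 4.976 Mbps × 11340 s × 1.03 = 58120.7 Mb
product demo: 6.076 Mbps × 1500 s × 1.03 = 9387.4 Mb
dashcam clip: 10.376 Mbps × 2220 s × 1.03 = 23725.8 Mb
TV episode: 12.776 Mbps × 3420 s × 1.03 = 45004.7 Mb
screen recording: 2.376 Mbps × 3720 s × 1.03 = 9103.9 Mb
Total: 145342.5 Mb = 18167.8 MB.
At 200 Mbps: 145342.5 / 200 = 727 s ≈ 12.1 minutes.

12.1 minutes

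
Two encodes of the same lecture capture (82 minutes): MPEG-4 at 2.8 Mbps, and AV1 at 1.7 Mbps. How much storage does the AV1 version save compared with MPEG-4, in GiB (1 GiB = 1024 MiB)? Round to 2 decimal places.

82 min = 4920 s
MPEG-4: 2.800 Mbps × 4920 s = 13776.0 Mb = 1.604 GiB.
AV1: 1.700 Mbps × 4920 s = 8364.0 Mb = 0.974 GiB.
Saving: 1.604 − 0.974 = 0.630 GiB.

0.63 GiB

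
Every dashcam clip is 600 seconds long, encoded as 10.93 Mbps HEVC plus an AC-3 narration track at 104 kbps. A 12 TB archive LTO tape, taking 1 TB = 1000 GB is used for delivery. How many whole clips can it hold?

14500

Audio: 104 kbps = 0.104 Mbps.
Total bitrate: 11.034 Mbps.
Per item: 11.034 Mbps × 600 s = 6,620 Mb = 827.5 MB.
Capacity: 12 TB = 96,000,000 Mb; 14500.63 items → 14500 complete.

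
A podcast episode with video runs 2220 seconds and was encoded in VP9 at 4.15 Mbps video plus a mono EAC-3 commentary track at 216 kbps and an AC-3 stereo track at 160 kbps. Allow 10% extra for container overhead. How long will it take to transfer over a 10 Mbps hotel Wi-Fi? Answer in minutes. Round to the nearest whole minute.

Audio total: 216 + 160 = 376 kbps = 0.376 Mbps.
Total bitrate: 4.526 Mbps.
File: 4.526 Mbps × 2220 s = 10047.7 Mb.
With 10% container overhead: ×1.10. → 11052.5 Mb.
At 10 Mbps: 11052.5 / 10 = 1105.2 s ≈ 18.4 minutes.

18 minutes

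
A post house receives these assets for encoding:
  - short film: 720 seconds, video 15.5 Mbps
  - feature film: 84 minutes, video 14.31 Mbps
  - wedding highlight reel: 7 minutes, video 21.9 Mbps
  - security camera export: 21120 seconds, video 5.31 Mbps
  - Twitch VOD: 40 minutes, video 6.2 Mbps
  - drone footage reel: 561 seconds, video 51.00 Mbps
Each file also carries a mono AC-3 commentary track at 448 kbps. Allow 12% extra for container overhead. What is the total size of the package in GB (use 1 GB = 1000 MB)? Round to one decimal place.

36.6 GB

Audio: 448 kbps = 0.448 Mbps.
short film: 15.948 Mbps × 720 s × 1.12 = 12860.5 Mb
feature film: 14.758 Mbps × 5040 s × 1.12 = 83306.0 Mb
wedding highlight reel: 22.348 Mbps × 420 s × 1.12 = 10512.5 Mb
security camera export: 5.758 Mbps × 21120 s × 1.12 = 136202.0 Mb
Twitch VOD: 6.648 Mbps × 2400 s × 1.12 = 17869.8 Mb
drone footage reel: 51.448 Mbps × 561 s × 1.12 = 32325.8 Mb
Total: 293076.6 Mb = 36634.6 MB.
= 36.63 GB.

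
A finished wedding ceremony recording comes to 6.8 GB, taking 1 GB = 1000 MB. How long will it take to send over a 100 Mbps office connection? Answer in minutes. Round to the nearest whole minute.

9 minutes

File: 6.8 GB = 54400.0 Mb.
At 100 Mbps: 54400.0 / 100 = 544.0 s ≈ 9.07 minutes.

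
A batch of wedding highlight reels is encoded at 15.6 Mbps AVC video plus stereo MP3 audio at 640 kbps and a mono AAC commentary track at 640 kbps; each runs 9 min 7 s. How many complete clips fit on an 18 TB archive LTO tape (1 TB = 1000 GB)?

15595

9 min 7 s = 547 s
Audio total: 640 + 640 = 1280 kbps = 1.280 Mbps.
Total bitrate: 16.880 Mbps.
Per item: 16.880 Mbps × 547 s = 9,233 Mb = 1,154 MB.
Capacity: 18 TB = 144,000,000 Mb; 15595.62 items → 15595 complete.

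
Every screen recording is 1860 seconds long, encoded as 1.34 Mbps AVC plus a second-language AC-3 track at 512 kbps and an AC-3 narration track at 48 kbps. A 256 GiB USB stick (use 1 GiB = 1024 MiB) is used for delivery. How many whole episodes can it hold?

Audio total: 512 + 48 = 560 kbps = 0.560 Mbps.
Total bitrate: 1.900 Mbps.
Per item: 1.900 Mbps × 1860 s = 3,534 Mb = 441.8 MB.
Capacity: 256 GiB = 2,199,023 Mb; 622.25 items → 622 complete.

622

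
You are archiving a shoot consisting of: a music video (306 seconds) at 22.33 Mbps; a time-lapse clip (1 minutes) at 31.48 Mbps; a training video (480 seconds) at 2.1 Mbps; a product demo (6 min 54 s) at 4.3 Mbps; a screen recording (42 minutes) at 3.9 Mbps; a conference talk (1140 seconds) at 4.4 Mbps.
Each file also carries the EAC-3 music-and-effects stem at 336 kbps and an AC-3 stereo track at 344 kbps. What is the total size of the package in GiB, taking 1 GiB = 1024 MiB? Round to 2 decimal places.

Audio total: 336 + 344 = 680 kbps = 0.680 Mbps.
music video: 23.010 Mbps × 306 s = 7041.1 Mb
time-lapse clip: 32.160 Mbps × 60 s = 1929.6 Mb
training video: 2.780 Mbps × 480 s = 1334.4 Mb
product demo: 4.980 Mbps × 414 s = 2061.7 Mb
screen recording: 4.580 Mbps × 2520 s = 11541.6 Mb
conference talk: 5.080 Mbps × 1140 s = 5791.2 Mb
Total: 29699.6 Mb = 3712.4 MB.
= 3.457 GiB.

3.46 GiB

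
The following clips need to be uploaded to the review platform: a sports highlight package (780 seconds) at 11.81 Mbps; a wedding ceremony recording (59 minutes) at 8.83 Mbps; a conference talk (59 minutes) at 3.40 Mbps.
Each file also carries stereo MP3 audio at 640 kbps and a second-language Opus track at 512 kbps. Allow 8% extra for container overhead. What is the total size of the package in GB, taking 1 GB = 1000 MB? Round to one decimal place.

Audio total: 640 + 512 = 1152 kbps = 1.152 Mbps.
sports highlight package: 12.962 Mbps × 780 s × 1.08 = 10919.2 Mb
wedding ceremony recording: 9.982 Mbps × 3540 s × 1.08 = 38163.2 Mb
conference talk: 4.552 Mbps × 3540 s × 1.08 = 17403.2 Mb
Total: 66485.6 Mb = 8310.7 MB.
= 8.311 GB.

8.3 GB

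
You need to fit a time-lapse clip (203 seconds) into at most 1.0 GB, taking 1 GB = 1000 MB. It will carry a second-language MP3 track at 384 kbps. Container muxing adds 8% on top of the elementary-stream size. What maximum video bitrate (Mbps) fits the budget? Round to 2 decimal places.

Budget: 1.0 GB = 8000.0 Mb.
Stream payload after overhead: 8000.0 / 1.08 = 7407.4 Mb.
Total bitrate budget: 7407.4 Mb / 203 s = 36.490 Mbps.
Audio: 384 kbps = 0.384 Mbps.
Video: 36.490 − 0.384 = 36.106 Mbps.

36.11 Mbps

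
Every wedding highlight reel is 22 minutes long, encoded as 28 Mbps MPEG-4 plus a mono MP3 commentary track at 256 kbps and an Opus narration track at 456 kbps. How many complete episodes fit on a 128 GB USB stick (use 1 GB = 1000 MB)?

22 min = 1320 s
Audio total: 256 + 456 = 712 kbps = 0.712 Mbps.
Total bitrate: 28.712 Mbps.
Per item: 28.712 Mbps × 1320 s = 37,900 Mb = 4,737 MB.
Capacity: 128 GB = 1,024,000 Mb; 27.02 items → 27 complete.

27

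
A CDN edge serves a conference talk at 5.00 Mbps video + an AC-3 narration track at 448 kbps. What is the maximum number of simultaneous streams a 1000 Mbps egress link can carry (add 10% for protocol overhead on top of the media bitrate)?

Audio: 448 kbps = 0.448 Mbps.
Per-viewer media rate: 5.448 Mbps.
On the wire with 10% overhead: 5.993 Mbps.
1000 Mbps = 1,000 Mbps; 1,000 / 5.993 = 166.87 → 166 viewers.

166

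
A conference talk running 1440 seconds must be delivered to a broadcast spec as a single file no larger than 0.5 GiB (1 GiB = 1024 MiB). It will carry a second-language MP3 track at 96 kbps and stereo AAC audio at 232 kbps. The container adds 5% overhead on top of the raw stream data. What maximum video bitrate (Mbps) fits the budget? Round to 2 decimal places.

Budget: 0.5 GiB = 4295.0 Mb.
Stream payload after overhead: 4295.0 / 1.05 = 4090.4 Mb.
Total bitrate budget: 4090.4 Mb / 1440 s = 2.841 Mbps.
Audio total: 96 + 232 = 328 kbps = 0.328 Mbps.
Video: 2.841 − 0.328 = 2.513 Mbps.

2.51 Mbps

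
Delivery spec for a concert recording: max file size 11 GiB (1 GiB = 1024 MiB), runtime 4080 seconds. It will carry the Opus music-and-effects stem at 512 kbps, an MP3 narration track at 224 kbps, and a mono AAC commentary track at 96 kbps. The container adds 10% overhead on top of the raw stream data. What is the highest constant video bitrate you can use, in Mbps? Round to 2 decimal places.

20.22 Mbps

Budget: 11 GiB = 94489.3 Mb.
Stream payload after overhead: 94489.3 / 1.10 = 85899.3 Mb.
Total bitrate budget: 85899.3 Mb / 4080 s = 21.054 Mbps.
Audio total: 512 + 224 + 96 = 832 kbps = 0.832 Mbps.
Video: 21.054 − 0.832 = 20.222 Mbps.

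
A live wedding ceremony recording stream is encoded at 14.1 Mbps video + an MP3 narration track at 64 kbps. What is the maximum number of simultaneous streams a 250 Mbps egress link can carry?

Audio: 64 kbps = 0.064 Mbps.
Per-viewer media rate: 14.164 Mbps.
250 Mbps = 250.0 Mbps; 250.0 / 14.164 = 17.65 → 17 viewers.

17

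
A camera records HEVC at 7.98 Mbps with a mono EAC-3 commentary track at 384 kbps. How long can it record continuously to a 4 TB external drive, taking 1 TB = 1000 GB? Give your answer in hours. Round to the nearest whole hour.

1063 hours

Audio: 384 kbps = 0.384 Mbps.
Total bitrate: 7.98 + 0.384 = 8.364 Mbps.
Capacity: 4 TB = 32,000,000 Mb.
Recording time: 32,000,000 / 8.364 = 3,825,921 s ≈ 1,063 hours.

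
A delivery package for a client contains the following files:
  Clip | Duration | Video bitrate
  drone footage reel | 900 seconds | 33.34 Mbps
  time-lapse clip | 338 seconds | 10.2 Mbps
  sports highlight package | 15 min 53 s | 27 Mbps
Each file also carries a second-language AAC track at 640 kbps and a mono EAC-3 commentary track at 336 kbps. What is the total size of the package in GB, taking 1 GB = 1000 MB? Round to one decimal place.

7.7 GB

Audio total: 640 + 336 = 976 kbps = 0.976 Mbps.
drone footage reel: 34.316 Mbps × 900 s = 30884.4 Mb
time-lapse clip: 11.176 Mbps × 338 s = 3777.5 Mb
sports highlight package: 27.976 Mbps × 953 s = 26661.1 Mb
Total: 61323.0 Mb = 7665.4 MB.
= 7.665 GB.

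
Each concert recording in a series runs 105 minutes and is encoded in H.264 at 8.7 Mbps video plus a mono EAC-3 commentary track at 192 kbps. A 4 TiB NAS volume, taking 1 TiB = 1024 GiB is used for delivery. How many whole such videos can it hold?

105 min = 6300 s
Audio: 192 kbps = 0.192 Mbps.
Total bitrate: 8.892 Mbps.
Per item: 8.892 Mbps × 6300 s = 56,020 Mb = 7,002 MB.
Capacity: 4 TiB = 35,184,372 Mb; 628.07 items → 628 complete.

628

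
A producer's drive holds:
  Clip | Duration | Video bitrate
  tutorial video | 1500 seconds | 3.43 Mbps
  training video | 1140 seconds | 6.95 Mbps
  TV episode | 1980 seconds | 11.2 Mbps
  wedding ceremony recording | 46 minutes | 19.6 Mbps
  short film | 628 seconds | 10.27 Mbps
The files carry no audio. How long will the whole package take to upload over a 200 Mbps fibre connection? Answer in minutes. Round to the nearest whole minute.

8 minutes

tutorial video: 3.430 Mbps × 1500 s = 5145.0 Mb
training video: 6.950 Mbps × 1140 s = 7923.0 Mb
TV episode: 11.200 Mbps × 1980 s = 22176.0 Mb
wedding ceremony recording: 19.600 Mbps × 2760 s = 54096.0 Mb
short film: 10.270 Mbps × 628 s = 6449.6 Mb
Total: 95789.6 Mb = 11973.7 MB.
At 200 Mbps: 95789.6 / 200 = 479 s ≈ 7.98 minutes.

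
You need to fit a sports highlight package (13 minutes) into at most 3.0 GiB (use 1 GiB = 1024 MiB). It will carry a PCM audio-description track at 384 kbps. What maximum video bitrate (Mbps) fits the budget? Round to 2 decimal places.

Budget: 3.0 GiB = 25769.8 Mb.
13 min = 780 s
Total bitrate budget: 25769.8 Mb / 780 s = 33.038 Mbps.
Audio: 384 kbps = 0.384 Mbps.
Video: 33.038 − 0.384 = 32.654 Mbps.

32.65 Mbps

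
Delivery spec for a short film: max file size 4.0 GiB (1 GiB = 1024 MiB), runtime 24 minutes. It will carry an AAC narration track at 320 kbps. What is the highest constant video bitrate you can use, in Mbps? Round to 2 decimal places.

Budget: 4.0 GiB = 34359.7 Mb.
24 min = 1440 s
Total bitrate budget: 34359.7 Mb / 1440 s = 23.861 Mbps.
Audio: 320 kbps = 0.320 Mbps.
Video: 23.861 − 0.320 = 23.541 Mbps.

23.54 Mbps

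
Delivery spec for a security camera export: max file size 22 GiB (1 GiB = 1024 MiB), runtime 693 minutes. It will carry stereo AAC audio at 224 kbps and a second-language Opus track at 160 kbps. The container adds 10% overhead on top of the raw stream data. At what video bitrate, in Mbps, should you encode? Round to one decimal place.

Budget: 22 GiB = 188978.6 Mb.
Stream payload after overhead: 188978.6 / 1.10 = 171798.7 Mb.
693 min = 41580 s
Total bitrate budget: 171798.7 Mb / 41580 s = 4.132 Mbps.
Audio total: 224 + 160 = 384 kbps = 0.384 Mbps.
Video: 4.132 − 0.384 = 3.748 Mbps.

3.7 Mbps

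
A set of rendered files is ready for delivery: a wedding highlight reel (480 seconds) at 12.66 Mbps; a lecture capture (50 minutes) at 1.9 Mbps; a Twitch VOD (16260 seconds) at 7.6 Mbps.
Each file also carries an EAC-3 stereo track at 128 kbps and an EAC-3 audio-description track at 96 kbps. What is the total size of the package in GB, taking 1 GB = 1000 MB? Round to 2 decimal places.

Audio total: 128 + 96 = 224 kbps = 0.224 Mbps.
wedding highlight reel: 12.884 Mbps × 480 s = 6184.3 Mb
lecture capture: 2.124 Mbps × 3000 s = 6372.0 Mb
Twitch VOD: 7.824 Mbps × 16260 s = 127218.2 Mb
Total: 139774.6 Mb = 17471.8 MB.
= 17.47 GB.

17.47 GB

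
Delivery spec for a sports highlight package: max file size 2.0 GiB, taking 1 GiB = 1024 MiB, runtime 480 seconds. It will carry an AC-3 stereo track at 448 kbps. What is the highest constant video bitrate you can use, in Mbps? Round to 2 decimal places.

35.34 Mbps

Budget: 2.0 GiB = 17179.9 Mb.
Total bitrate budget: 17179.9 Mb / 480 s = 35.791 Mbps.
Audio: 448 kbps = 0.448 Mbps.
Video: 35.791 − 0.448 = 35.343 Mbps.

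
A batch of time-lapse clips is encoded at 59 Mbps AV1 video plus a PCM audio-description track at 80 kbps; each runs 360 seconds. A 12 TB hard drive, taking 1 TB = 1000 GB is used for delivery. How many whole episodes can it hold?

Audio: 80 kbps = 0.080 Mbps.
Total bitrate: 59.080 Mbps.
Per item: 59.080 Mbps × 360 s = 21,269 Mb = 2,659 MB.
Capacity: 12 TB = 96,000,000 Mb; 4513.65 items → 4513 complete.

4513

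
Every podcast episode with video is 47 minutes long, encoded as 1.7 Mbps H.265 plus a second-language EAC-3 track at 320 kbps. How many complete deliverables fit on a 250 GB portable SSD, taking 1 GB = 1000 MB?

351

47 min = 2820 s
Audio: 320 kbps = 0.320 Mbps.
Total bitrate: 2.020 Mbps.
Per item: 2.020 Mbps × 2820 s = 5,696 Mb = 712.0 MB.
Capacity: 250 GB = 2,000,000 Mb; 351.10 items → 351 complete.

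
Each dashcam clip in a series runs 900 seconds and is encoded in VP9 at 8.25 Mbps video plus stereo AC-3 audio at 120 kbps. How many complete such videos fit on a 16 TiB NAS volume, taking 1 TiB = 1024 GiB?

18682

Audio: 120 kbps = 0.120 Mbps.
Total bitrate: 8.370 Mbps.
Per item: 8.370 Mbps × 900 s = 7,533 Mb = 941.6 MB.
Capacity: 16 TiB = 140,737,488 Mb; 18682.79 items → 18682 complete.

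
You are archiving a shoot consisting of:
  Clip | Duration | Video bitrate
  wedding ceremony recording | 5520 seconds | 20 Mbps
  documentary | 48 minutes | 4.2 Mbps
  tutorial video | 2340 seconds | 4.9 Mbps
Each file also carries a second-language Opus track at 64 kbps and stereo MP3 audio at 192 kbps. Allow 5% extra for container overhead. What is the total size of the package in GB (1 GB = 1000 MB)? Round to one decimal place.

Audio total: 64 + 192 = 256 kbps = 0.256 Mbps.
wedding ceremony recording: 20.256 Mbps × 5520 s × 1.05 = 117403.8 Mb
documentary: 4.456 Mbps × 2880 s × 1.05 = 13474.9 Mb
tutorial video: 5.156 Mbps × 2340 s × 1.05 = 12668.3 Mb
Total: 143547.0 Mb = 17943.4 MB.
= 17.94 GB.

17.9 GB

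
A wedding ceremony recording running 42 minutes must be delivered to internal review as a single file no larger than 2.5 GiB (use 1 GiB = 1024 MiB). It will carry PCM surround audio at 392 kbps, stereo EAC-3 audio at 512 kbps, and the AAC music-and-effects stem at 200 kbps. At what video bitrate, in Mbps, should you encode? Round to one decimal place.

7.4 Mbps

Budget: 2.5 GiB = 21474.8 Mb.
42 min = 2520 s
Total bitrate budget: 21474.8 Mb / 2520 s = 8.522 Mbps.
Audio total: 392 + 512 + 200 = 1104 kbps = 1.104 Mbps.
Video: 8.522 − 1.104 = 7.418 Mbps.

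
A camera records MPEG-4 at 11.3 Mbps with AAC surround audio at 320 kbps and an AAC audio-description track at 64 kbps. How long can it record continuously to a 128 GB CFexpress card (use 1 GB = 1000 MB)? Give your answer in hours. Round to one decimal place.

Audio total: 320 + 64 = 384 kbps = 0.384 Mbps.
Total bitrate: 11.3 + 0.384 = 11.684 Mbps.
Capacity: 128 GB = 1,024,000 Mb.
Recording time: 1,024,000 / 11.684 = 87,641 s ≈ 24.3 hours.

24.3 hours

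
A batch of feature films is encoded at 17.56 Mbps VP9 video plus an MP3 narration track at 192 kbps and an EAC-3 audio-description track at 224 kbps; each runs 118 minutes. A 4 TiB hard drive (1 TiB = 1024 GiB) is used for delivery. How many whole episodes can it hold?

118 min = 7080 s
Audio total: 192 + 224 = 416 kbps = 0.416 Mbps.
Total bitrate: 17.976 Mbps.
Per item: 17.976 Mbps × 7080 s = 127,270 Mb = 15,909 MB.
Capacity: 4 TiB = 35,184,372 Mb; 276.45 items → 276 complete.

276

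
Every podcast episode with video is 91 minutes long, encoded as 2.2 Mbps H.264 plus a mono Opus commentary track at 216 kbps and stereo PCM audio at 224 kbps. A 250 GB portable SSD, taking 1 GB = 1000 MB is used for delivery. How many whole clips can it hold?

91 min = 5460 s
Audio total: 216 + 224 = 440 kbps = 0.440 Mbps.
Total bitrate: 2.640 Mbps.
Per item: 2.640 Mbps × 5460 s = 14,414 Mb = 1,802 MB.
Capacity: 250 GB = 2,000,000 Mb; 138.75 items → 138 complete.

138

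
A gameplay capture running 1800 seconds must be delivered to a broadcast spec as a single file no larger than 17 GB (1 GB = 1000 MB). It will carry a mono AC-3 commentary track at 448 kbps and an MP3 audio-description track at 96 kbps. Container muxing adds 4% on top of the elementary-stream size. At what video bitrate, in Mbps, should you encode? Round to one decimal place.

72.1 Mbps

Budget: 17 GB = 136000.0 Mb.
Stream payload after overhead: 136000.0 / 1.04 = 130769.2 Mb.
Total bitrate budget: 130769.2 Mb / 1800 s = 72.650 Mbps.
Audio total: 448 + 96 = 544 kbps = 0.544 Mbps.
Video: 72.650 − 0.544 = 72.106 Mbps.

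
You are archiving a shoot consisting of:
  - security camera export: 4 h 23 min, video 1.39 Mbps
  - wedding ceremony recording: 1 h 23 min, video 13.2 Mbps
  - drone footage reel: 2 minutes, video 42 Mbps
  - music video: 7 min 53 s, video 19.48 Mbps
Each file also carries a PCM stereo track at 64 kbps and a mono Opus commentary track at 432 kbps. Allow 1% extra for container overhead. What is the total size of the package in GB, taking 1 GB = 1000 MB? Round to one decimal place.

Audio total: 64 + 432 = 496 kbps = 0.496 Mbps.
security camera export: 1.886 Mbps × 15780 s × 1.01 = 30058.7 Mb
wedding ceremony recording: 13.696 Mbps × 4980 s × 1.01 = 68888.1 Mb
drone footage reel: 42.496 Mbps × 120 s × 1.01 = 5150.5 Mb
music video: 19.976 Mbps × 473 s × 1.01 = 9543.1 Mb
Total: 113640.5 Mb = 14205.1 MB.
= 14.21 GB.

14.2 GB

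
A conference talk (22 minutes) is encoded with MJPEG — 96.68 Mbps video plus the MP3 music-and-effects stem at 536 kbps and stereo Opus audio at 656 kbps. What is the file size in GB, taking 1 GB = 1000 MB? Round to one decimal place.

22 min = 1320 s
Audio total: 536 + 656 = 1192 kbps = 1.192 Mbps.
Total bitrate: 96.68 + 1.192 = 97.872 Mbps.
Stream data: 97.872 Mbps × 1320 s = 129191.0 Mb.
129,191 Mb ÷ 8 = 16,149 MB → 16.15 GB.

16.1 GB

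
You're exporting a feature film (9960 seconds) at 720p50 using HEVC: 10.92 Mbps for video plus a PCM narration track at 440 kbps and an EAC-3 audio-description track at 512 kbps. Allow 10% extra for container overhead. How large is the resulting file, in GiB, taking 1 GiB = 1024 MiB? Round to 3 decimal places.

Audio total: 440 + 512 = 952 kbps = 0.952 Mbps.
Total bitrate: 10.92 + 0.952 = 11.872 Mbps.
Stream data: 11.872 Mbps × 9960 s = 118245.1 Mb.
With 10% container overhead: ×1.10.
130,070 Mb = 16,258,704,000 bytes ÷ 1,073,741,824 = 15.14 GiB.

15.142 GiB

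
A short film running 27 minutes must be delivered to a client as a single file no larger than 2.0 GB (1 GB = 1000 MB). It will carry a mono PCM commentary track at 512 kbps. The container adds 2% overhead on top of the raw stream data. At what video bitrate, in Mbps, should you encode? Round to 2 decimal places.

9.17 Mbps

Budget: 2.0 GB = 16000.0 Mb.
Stream payload after overhead: 16000.0 / 1.02 = 15686.3 Mb.
27 min = 1620 s
Total bitrate budget: 15686.3 Mb / 1620 s = 9.683 Mbps.
Audio: 512 kbps = 0.512 Mbps.
Video: 9.683 − 0.512 = 9.171 Mbps.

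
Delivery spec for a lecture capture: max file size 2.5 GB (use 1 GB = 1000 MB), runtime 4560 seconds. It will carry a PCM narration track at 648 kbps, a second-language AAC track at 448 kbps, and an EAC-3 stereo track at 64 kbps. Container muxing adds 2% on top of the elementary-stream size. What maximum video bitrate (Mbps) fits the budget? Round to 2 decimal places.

3.14 Mbps

Budget: 2.5 GB = 20000.0 Mb.
Stream payload after overhead: 20000.0 / 1.02 = 19607.8 Mb.
Total bitrate budget: 19607.8 Mb / 4560 s = 4.300 Mbps.
Audio total: 648 + 448 + 64 = 1160 kbps = 1.160 Mbps.
Video: 4.300 − 1.160 = 3.140 Mbps.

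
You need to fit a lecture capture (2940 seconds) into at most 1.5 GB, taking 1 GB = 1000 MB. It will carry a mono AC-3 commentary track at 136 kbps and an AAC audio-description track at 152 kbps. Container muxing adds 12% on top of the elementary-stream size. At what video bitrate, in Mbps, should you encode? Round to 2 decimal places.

Budget: 1.5 GB = 12000.0 Mb.
Stream payload after overhead: 12000.0 / 1.12 = 10714.3 Mb.
Total bitrate budget: 10714.3 Mb / 2940 s = 3.644 Mbps.
Audio total: 136 + 152 = 288 kbps = 0.288 Mbps.
Video: 3.644 − 0.288 = 3.356 Mbps.

3.36 Mbps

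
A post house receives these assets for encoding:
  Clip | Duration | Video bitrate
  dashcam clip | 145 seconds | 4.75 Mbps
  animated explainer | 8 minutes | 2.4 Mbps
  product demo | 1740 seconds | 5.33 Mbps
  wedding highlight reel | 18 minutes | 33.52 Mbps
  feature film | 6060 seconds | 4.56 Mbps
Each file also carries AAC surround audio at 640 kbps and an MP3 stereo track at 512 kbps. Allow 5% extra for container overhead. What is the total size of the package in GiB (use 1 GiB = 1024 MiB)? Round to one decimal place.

Audio total: 640 + 512 = 1152 kbps = 1.152 Mbps.
dashcam clip: 5.902 Mbps × 145 s × 1.05 = 898.6 Mb
animated explainer: 3.552 Mbps × 480 s × 1.05 = 1790.2 Mb
product demo: 6.482 Mbps × 1740 s × 1.05 = 11842.6 Mb
wedding highlight reel: 34.672 Mbps × 1080 s × 1.05 = 39318.0 Mb
feature film: 5.712 Mbps × 6060 s × 1.05 = 36345.5 Mb
Total: 90194.9 Mb = 11274.4 MB.
= 10.50 GiB.

10.5 GiB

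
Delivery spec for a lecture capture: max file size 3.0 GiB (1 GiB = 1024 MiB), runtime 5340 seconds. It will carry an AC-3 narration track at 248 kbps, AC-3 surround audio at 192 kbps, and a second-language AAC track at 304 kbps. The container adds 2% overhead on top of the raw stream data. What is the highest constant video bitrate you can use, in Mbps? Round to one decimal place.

4.0 Mbps

Budget: 3.0 GiB = 25769.8 Mb.
Stream payload after overhead: 25769.8 / 1.02 = 25264.5 Mb.
Total bitrate budget: 25264.5 Mb / 5340 s = 4.731 Mbps.
Audio total: 248 + 192 + 304 = 744 kbps = 0.744 Mbps.
Video: 4.731 − 0.744 = 3.987 Mbps.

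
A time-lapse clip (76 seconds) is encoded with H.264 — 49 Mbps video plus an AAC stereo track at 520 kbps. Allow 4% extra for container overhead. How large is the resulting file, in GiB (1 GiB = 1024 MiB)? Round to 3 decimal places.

Audio: 520 kbps = 0.520 Mbps.
Total bitrate: 49 + 0.520 = 49.520 Mbps.
Stream data: 49.520 Mbps × 76 s = 3763.5 Mb.
With 4% container overhead: ×1.04.
3,914 Mb = 489,257,600 bytes ÷ 1,073,741,824 = 0.4557 GiB.

0.456 GiB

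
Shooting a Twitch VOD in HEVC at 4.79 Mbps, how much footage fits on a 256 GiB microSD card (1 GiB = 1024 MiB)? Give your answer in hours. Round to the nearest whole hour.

Capacity: 256 GiB = 2,199,023 Mb.
Recording time: 2,199,023 / 4.790 = 459,086 s ≈ 128 hours.

128 hours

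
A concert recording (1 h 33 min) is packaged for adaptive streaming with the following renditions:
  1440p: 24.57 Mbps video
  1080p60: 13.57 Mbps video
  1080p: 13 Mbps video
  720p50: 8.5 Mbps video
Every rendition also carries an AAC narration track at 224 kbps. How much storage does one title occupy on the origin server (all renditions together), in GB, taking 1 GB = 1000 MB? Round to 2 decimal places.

42.22 GB

1 h 33 min = 93 min = 5580 s
Audio: 224 kbps = 0.224 Mbps.
Sum of rendition bitrates: (24.57+0.224) + (13.57+0.224) + (13+0.224) + (8.5+0.224) = 60.536 Mbps.
× 5580 s = 337,791 Mb = 42,224 MB = 42.22 GB.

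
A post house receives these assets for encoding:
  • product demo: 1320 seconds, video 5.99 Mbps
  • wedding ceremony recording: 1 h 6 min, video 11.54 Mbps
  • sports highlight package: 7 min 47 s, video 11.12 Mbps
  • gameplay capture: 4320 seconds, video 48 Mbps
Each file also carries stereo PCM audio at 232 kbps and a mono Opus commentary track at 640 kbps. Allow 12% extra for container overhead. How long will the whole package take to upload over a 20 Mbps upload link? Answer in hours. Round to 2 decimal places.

4.28 hours

Audio total: 232 + 640 = 872 kbps = 0.872 Mbps.
product demo: 6.862 Mbps × 1320 s × 1.12 = 10144.8 Mb
wedding ceremony recording: 12.412 Mbps × 3960 s × 1.12 = 55049.7 Mb
sports highlight package: 11.992 Mbps × 467 s × 1.12 = 6272.3 Mb
gameplay capture: 48.872 Mbps × 4320 s × 1.12 = 236462.3 Mb
Total: 307929.1 Mb = 38491.1 MB.
At 20 Mbps: 307929.1 / 20 = 15396 s ≈ 4.28 hours.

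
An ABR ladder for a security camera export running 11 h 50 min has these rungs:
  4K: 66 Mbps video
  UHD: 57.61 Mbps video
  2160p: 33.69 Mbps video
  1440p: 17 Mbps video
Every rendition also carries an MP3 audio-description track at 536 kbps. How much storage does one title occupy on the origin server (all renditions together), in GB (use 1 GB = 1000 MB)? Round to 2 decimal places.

11 h 50 min = 710 min = 42600 s
Audio: 536 kbps = 0.536 Mbps.
Sum of rendition bitrates: (66+0.536) + (57.61+0.536) + (33.69+0.536) + (17+0.536) = 176.444 Mbps.
× 42600 s = 7,516,514 Mb = 939,564 MB = 939.6 GB.

939.56 GB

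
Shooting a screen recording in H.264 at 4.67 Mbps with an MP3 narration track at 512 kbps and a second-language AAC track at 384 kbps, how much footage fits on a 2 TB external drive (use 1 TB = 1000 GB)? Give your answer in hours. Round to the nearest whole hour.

Audio total: 512 + 384 = 896 kbps = 0.896 Mbps.
Total bitrate: 4.67 + 0.896 = 5.566 Mbps.
Capacity: 2 TB = 16,000,000 Mb.
Recording time: 16,000,000 / 5.566 = 2,874,596 s ≈ 798 hours.

798 hours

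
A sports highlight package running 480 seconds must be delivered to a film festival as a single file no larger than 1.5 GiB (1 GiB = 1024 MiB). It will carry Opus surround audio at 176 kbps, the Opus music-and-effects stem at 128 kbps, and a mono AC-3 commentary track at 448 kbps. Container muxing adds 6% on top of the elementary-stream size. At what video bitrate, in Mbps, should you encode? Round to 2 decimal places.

24.57 Mbps

Budget: 1.5 GiB = 12884.9 Mb.
Stream payload after overhead: 12884.9 / 1.06 = 12155.6 Mb.
Total bitrate budget: 12155.6 Mb / 480 s = 25.324 Mbps.
Audio total: 176 + 128 + 448 = 752 kbps = 0.752 Mbps.
Video: 25.324 − 0.752 = 24.572 Mbps.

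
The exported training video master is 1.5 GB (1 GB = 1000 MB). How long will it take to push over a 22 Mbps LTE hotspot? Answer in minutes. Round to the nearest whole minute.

9 minutes

File: 1.5 GB = 12000.0 Mb.
At 22 Mbps: 12000.0 / 22 = 545.5 s ≈ 9.09 minutes.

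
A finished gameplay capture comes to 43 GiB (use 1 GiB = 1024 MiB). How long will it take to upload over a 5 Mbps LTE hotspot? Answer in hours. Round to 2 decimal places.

File: 43 GiB = 369367.2 Mb.
At 5 Mbps: 369367.2 / 5 = 73873.4 s ≈ 20.5 hours.

20.52 hours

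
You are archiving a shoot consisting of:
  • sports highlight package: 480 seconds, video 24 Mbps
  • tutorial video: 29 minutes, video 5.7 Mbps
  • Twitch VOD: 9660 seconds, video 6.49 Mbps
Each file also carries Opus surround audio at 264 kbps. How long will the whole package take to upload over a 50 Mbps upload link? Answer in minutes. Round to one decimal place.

29.1 minutes

Audio: 264 kbps = 0.264 Mbps.
sports highlight package: 24.264 Mbps × 480 s = 11646.7 Mb
tutorial video: 5.964 Mbps × 1740 s = 10377.4 Mb
Twitch VOD: 6.754 Mbps × 9660 s = 65243.6 Mb
Total: 87267.7 Mb = 10908.5 MB.
At 50 Mbps: 87267.7 / 50 = 1745 s ≈ 29.1 minutes.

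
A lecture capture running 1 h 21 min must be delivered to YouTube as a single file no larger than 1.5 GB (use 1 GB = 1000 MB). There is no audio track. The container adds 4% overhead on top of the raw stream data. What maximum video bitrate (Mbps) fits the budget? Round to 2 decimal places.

2.37 Mbps

Budget: 1.5 GB = 12000.0 Mb.
Stream payload after overhead: 12000.0 / 1.04 = 11538.5 Mb.
1 h 21 min = 81 min = 4860 s
Total bitrate budget: 11538.5 Mb / 4860 s = 2.374 Mbps.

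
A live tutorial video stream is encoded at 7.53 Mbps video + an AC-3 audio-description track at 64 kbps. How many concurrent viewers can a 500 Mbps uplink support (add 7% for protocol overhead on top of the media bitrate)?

Audio: 64 kbps = 0.064 Mbps.
Per-viewer media rate: 7.594 Mbps.
On the wire with 7% overhead: 8.126 Mbps.
500 Mbps = 500.0 Mbps; 500.0 / 8.126 = 61.53 → 61 viewers.

61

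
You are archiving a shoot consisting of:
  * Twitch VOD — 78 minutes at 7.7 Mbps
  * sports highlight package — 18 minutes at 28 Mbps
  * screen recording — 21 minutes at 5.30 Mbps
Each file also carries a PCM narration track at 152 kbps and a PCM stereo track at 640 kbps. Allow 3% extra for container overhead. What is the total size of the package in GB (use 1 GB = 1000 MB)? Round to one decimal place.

Audio total: 152 + 640 = 792 kbps = 0.792 Mbps.
Twitch VOD: 8.492 Mbps × 4680 s × 1.03 = 40934.8 Mb
sports highlight package: 28.792 Mbps × 1080 s × 1.03 = 32028.2 Mb
screen recording: 6.092 Mbps × 1260 s × 1.03 = 7906.2 Mb
Total: 80869.3 Mb = 10108.7 MB.
= 10.11 GB.

10.1 GB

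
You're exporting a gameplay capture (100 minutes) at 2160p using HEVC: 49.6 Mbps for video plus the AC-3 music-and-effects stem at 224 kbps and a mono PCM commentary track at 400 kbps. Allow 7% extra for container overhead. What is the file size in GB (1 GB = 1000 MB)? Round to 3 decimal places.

100 min = 6000 s
Audio total: 224 + 400 = 624 kbps = 0.624 Mbps.
Total bitrate: 49.6 + 0.624 = 50.224 Mbps.
Stream data: 50.224 Mbps × 6000 s = 301344.0 Mb.
With 7% container overhead: ×1.07.
322,438 Mb ÷ 8 = 40,305 MB → 40.30 GB.

40.305 GB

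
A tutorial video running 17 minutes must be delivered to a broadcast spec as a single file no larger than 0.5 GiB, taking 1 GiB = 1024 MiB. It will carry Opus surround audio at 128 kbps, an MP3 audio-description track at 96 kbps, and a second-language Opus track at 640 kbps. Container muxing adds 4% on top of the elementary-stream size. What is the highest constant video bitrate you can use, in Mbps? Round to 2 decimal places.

3.18 Mbps

Budget: 0.5 GiB = 4295.0 Mb.
Stream payload after overhead: 4295.0 / 1.04 = 4129.8 Mb.
17 min = 1020 s
Total bitrate budget: 4129.8 Mb / 1020 s = 4.049 Mbps.
Audio total: 128 + 96 + 640 = 864 kbps = 0.864 Mbps.
Video: 4.049 − 0.864 = 3.185 Mbps.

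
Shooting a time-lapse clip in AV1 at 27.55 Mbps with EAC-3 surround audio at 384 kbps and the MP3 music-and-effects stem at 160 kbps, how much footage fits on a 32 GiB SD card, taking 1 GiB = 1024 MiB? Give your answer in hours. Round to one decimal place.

Audio total: 384 + 160 = 544 kbps = 0.544 Mbps.
Total bitrate: 27.55 + 0.544 = 28.094 Mbps.
Capacity: 32 GiB = 274,878 Mb.
Recording time: 274,878 / 28.094 = 9,784 s ≈ 2.72 hours.

2.7 hours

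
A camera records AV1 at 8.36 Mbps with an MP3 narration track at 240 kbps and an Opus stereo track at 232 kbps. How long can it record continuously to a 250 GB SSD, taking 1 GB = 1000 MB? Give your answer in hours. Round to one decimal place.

62.9 hours

Audio total: 240 + 232 = 472 kbps = 0.472 Mbps.
Total bitrate: 8.36 + 0.472 = 8.832 Mbps.
Capacity: 250 GB = 2,000,000 Mb.
Recording time: 2,000,000 / 8.832 = 226,449 s ≈ 62.9 hours.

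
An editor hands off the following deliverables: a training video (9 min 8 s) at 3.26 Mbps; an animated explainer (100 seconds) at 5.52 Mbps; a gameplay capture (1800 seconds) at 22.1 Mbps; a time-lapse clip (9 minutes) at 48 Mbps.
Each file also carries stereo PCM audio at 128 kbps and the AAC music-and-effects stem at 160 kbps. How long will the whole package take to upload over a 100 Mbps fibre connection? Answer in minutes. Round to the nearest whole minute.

Audio total: 128 + 160 = 288 kbps = 0.288 Mbps.
training video: 3.548 Mbps × 548 s = 1944.3 Mb
animated explainer: 5.808 Mbps × 100 s = 580.8 Mb
gameplay capture: 22.388 Mbps × 1800 s = 40298.4 Mb
time-lapse clip: 48.288 Mbps × 540 s = 26075.5 Mb
Total: 68899.0 Mb = 8612.4 MB.
At 100 Mbps: 68899.0 / 100 = 689 s ≈ 11.5 minutes.

11 minutes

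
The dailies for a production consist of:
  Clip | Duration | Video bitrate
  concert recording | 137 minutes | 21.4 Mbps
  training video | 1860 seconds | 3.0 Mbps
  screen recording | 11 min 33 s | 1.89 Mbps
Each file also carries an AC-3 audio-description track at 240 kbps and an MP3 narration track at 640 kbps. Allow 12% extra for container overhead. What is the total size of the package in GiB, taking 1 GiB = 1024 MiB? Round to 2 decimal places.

Audio total: 240 + 640 = 880 kbps = 0.880 Mbps.
concert recording: 22.280 Mbps × 8220 s × 1.12 = 205118.6 Mb
training video: 3.880 Mbps × 1860 s × 1.12 = 8082.8 Mb
screen recording: 2.770 Mbps × 693 s × 1.12 = 2150.0 Mb
Total: 215351.4 Mb = 26918.9 MB.
= 25.07 GiB.

25.07 GiB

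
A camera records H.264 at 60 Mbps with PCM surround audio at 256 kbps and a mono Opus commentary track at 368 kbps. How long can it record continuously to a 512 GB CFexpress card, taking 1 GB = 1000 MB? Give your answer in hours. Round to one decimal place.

Audio total: 256 + 368 = 624 kbps = 0.624 Mbps.
Total bitrate: 60 + 0.624 = 60.624 Mbps.
Capacity: 512 GB = 4,096,000 Mb.
Recording time: 4,096,000 / 60.624 = 67,564 s ≈ 18.8 hours.

18.8 hours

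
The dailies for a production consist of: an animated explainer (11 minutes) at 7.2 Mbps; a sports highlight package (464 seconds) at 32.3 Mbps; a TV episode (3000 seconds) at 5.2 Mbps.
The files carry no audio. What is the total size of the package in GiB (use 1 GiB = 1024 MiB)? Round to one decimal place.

4.1 GiB

animated explainer: 7.200 Mbps × 660 s = 4752.0 Mb
sports highlight package: 32.300 Mbps × 464 s = 14987.2 Mb
TV episode: 5.200 Mbps × 3000 s = 15600.0 Mb
Total: 35339.2 Mb = 4417.4 MB.
= 4.114 GiB.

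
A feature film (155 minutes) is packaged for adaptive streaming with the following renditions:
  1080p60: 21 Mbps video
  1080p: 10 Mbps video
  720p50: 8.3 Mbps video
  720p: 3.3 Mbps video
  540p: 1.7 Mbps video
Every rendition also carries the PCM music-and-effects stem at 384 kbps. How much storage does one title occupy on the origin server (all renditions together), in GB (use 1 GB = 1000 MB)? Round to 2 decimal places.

53.73 GB

155 min = 9300 s
Audio: 384 kbps = 0.384 Mbps.
Sum of rendition bitrates: (21+0.384) + (10+0.384) + (8.3+0.384) + (3.3+0.384) + (1.7+0.384) = 46.220 Mbps.
× 9300 s = 429,846 Mb = 53,731 MB = 53.73 GB.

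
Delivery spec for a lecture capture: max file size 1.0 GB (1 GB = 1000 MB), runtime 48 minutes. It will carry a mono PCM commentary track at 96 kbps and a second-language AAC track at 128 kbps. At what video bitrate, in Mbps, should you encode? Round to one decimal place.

2.6 Mbps

Budget: 1.0 GB = 8000.0 Mb.
48 min = 2880 s
Total bitrate budget: 8000.0 Mb / 2880 s = 2.778 Mbps.
Audio total: 96 + 128 = 224 kbps = 0.224 Mbps.
Video: 2.778 − 0.224 = 2.554 Mbps.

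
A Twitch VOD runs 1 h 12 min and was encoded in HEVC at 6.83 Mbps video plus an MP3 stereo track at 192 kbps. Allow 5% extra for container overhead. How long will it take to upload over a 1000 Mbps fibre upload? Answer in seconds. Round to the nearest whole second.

32 seconds

1 h 12 min = 72 min = 4320 s
Audio: 192 kbps = 0.192 Mbps.
Total bitrate: 7.022 Mbps.
File: 7.022 Mbps × 4320 s = 30335.0 Mb.
With 5% container overhead: ×1.05. → 31851.8 Mb.
At 1000 Mbps: 31851.8 / 1000 = 31.9 s ≈ 31.9 seconds.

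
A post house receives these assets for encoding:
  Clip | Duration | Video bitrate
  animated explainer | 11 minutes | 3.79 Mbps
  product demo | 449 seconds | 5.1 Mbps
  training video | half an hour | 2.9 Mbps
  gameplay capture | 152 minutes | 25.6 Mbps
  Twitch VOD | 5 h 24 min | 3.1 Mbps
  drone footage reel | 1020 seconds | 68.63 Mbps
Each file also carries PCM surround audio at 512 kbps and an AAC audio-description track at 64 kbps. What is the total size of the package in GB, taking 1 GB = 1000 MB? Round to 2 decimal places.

49.06 GB

Audio total: 512 + 64 = 576 kbps = 0.576 Mbps.
animated explainer: 4.366 Mbps × 660 s = 2881.6 Mb
product demo: 5.676 Mbps × 449 s = 2548.5 Mb
training video: 3.476 Mbps × 1800 s = 6256.8 Mb
gameplay capture: 26.176 Mbps × 9120 s = 238725.1 Mb
Twitch VOD: 3.676 Mbps × 19440 s = 71461.4 Mb
drone footage reel: 69.206 Mbps × 1020 s = 70590.1 Mb
Total: 392463.6 Mb = 49057.9 MB.
= 49.06 GB.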